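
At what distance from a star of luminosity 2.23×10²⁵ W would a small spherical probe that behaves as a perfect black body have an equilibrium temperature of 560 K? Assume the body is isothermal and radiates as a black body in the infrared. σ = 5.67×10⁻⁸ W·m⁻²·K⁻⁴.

d ≈ 8.92×10⁹ m

For an isothermal black-emitting sphere, (1−a)S·πr² = σ·4πr²·T⁴ ⇒ S = 4σT⁴/(1−a).
S = 4·5.67×10⁻⁸·(560)⁴/1.00 = 22300 W/m².
Flux falls as S = L/(4πd²), so d = √(L/(4πS)) = √(2.23×10²⁵/(4π·22300)).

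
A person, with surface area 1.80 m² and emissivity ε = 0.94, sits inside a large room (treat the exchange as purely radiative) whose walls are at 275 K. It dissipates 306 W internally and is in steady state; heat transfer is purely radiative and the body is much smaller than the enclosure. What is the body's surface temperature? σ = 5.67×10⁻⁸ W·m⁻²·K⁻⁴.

For a small grey body in a large enclosure, net radiated power = εσA(T⁴ − T_w⁴).
Steady state: P = εσA(T⁴ − T_w⁴) with A = 1.80 m².
T⁴ = P/(εσA) + T_w⁴ = 306/(0.94·5.67×10⁻⁸·1.800) + (275)⁴
    = 3.190×10⁹ + 5.719×10⁹ = 8.909×10⁹ K⁴.

T ≈ 307 K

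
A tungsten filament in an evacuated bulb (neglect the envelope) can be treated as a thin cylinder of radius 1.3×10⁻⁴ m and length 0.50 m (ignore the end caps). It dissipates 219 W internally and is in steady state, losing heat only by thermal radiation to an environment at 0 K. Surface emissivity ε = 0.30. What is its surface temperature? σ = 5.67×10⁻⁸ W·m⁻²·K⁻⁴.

T ≈ 2370 K

Steady state: internal power = radiated power, P = εσA T⁴.
Radiating area A = 2πrL = 4.084×10⁻⁴ m².
T⁴ = P/(εσA) = 219/(0.30·5.67×10⁻⁸·4.084×10⁻⁴) = 3.152×10¹³ K⁴.
T = (3.152×10¹³)^(1/4).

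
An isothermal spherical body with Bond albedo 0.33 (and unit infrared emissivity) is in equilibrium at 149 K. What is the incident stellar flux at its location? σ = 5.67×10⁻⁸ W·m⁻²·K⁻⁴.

(1−a)S·πr² = σ·4πr²·T⁴ ⇒ S = 4σT⁴/(1−a).
S = 4·5.67×10⁻⁸·4.929×10⁸/0.670.

S ≈ 167 W/m²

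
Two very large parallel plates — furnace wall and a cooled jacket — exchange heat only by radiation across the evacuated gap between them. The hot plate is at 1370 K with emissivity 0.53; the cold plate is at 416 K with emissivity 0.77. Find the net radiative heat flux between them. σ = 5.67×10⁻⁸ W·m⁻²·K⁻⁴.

For two infinite grey parallel plates, q = σ(T₁⁴ − T₂⁴)/(1/ε₁ + 1/ε₂ − 1).
T₁⁴ − T₂⁴ = 3.523×10¹² − 2.995×10¹⁰ = 3.493×10¹² K⁴.
1/ε₁ + 1/ε₂ − 1 = 1.887 + 1.299 − 1 = 2.185.
q = 5.67×10⁻⁸ × 3.493×10¹² / 2.185.

q ≈ 90600 W/m²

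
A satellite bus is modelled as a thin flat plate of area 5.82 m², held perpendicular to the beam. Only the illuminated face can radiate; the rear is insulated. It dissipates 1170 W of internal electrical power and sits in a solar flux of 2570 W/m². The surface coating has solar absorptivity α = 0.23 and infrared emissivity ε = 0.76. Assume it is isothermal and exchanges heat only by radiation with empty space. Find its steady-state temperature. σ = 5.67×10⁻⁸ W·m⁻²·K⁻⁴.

T ≈ 368 K

At steady state, absorbed solar power + internal power = radiated power.
Absorbed: α·S·A_cross = 0.23·2570·5.820 = 3440 W (cross-section A).
Total input = 3440 + 1170 = 4610 W.
Radiated: εσ·A_surf·T⁴ with A_surf = A = 5.820 m².
T⁴ = 4610/(0.76·5.67×10⁻⁸·5.820) = 1.838×10¹⁰ K⁴.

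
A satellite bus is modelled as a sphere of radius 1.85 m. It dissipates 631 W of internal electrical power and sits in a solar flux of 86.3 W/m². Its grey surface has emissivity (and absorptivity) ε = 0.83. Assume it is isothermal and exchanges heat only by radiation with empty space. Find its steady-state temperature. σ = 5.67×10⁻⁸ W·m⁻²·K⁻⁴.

At steady state, absorbed solar power + internal power = radiated power.
Absorbed: α·S·A_cross = 0.83·86.3·10.75 = 770.2 W (cross-section πr²).
Total input = 770.2 + 631 = 1401 W.
Radiated: εσ·A_surf·T⁴ with A_surf = 4πr² = 43.01 m².
T⁴ = 1401/(0.83·5.67×10⁻⁸·43.01) = 6.923×10⁸ K⁴.

T ≈ 162 K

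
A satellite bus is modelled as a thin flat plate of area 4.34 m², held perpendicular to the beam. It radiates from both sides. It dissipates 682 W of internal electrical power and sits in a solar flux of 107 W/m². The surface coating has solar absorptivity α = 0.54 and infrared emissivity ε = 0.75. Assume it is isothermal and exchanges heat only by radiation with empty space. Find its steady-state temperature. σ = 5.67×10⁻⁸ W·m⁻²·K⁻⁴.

At steady state, absorbed solar power + internal power = radiated power.
Absorbed: α·S·A_cross = 0.54·107·4.340 = 250.8 W (cross-section A).
Total input = 250.8 + 682 = 932.8 W.
Radiated: εσ·A_surf·T⁴ with A_surf = 2A = 8.680 m².
T⁴ = 932.8/(0.75·5.67×10⁻⁸·8.680) = 2.527×10⁹ K⁴.

T ≈ 224 K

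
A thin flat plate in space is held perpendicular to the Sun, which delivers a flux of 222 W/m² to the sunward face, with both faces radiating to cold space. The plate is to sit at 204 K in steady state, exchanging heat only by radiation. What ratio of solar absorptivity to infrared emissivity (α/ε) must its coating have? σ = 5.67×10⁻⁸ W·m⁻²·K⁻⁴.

Balance: αS·A = εσ·2A·T⁴ ⇒ α/ε = 2σT⁴/S.
α/ε = 2·5.67×10⁻⁸·(204)⁴/222 = 2·5.67×10⁻⁸·1.732×10⁹/222.

α/ε ≈ 0.885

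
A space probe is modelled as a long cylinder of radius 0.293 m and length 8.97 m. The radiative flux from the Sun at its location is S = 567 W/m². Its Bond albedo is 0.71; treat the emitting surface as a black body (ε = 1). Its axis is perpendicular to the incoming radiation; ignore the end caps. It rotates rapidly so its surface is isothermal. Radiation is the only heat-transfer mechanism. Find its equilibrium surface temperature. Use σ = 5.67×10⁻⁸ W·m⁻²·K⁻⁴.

At equilibrium, absorbed power = emitted power.
Absorbing cross-section = 2rL = 5.256 m²; emitting surface = 2πrL = 16.51 m² (ratio π).
(1−a)S·A_cross = εσ·A_surf·T⁴  ⇒  T⁴ = (1−a)S/(πσ).
T⁴ = 0.290·567/(π·5.67×10⁻⁸) = 9.231×10⁸ K⁴.
T = (9.231×10⁸)^(1/4).

T ≈ 174 K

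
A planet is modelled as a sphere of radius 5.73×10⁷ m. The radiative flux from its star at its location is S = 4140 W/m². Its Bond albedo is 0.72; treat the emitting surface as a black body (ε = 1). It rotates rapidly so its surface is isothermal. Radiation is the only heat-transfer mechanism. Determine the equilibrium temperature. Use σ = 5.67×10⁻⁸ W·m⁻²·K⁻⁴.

T ≈ 267 K

At equilibrium, absorbed power = emitted power.
Absorbing cross-section = πr² = 1.031×10¹⁶ m²; emitting surface = 4πr² = 4.126×10¹⁶ m² (ratio 4).
(1−a)S·A_cross = εσ·A_surf·T⁴  ⇒  T⁴ = (1−a)S/(4σ).
T⁴ = 0.280·4140/(4·5.67×10⁻⁸) = 5.111×10⁹ K⁴.
T = (5.111×10⁹)^(1/4).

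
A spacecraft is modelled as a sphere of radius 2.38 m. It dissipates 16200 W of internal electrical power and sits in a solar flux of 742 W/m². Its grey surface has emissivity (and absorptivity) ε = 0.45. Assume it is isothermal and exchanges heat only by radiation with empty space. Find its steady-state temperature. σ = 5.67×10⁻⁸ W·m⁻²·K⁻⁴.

At steady state, absorbed solar power + internal power = radiated power.
Absorbed: α·S·A_cross = 0.45·742·17.80 = 5942 W (cross-section πr²).
Total input = 5942 + 16200 = 22140 W.
Radiated: εσ·A_surf·T⁴ with A_surf = 4πr² = 71.18 m².
T⁴ = 22140/(0.45·5.67×10⁻⁸·71.18) = 1.219×10¹⁰ K⁴.

T ≈ 332 K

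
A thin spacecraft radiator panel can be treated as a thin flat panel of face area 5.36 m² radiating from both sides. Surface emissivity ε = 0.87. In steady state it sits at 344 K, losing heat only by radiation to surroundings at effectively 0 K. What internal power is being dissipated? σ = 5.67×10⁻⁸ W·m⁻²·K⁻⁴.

Steady state: P = εσA T⁴.
A = 2·5.36 = 10.72 m²; T⁴ = (344)⁴ = 1.400×10¹⁰ K⁴.
P = 0.87 × 5.67×10⁻⁸ × 10.72 × 1.400×10¹⁰.

P ≈ 7410 W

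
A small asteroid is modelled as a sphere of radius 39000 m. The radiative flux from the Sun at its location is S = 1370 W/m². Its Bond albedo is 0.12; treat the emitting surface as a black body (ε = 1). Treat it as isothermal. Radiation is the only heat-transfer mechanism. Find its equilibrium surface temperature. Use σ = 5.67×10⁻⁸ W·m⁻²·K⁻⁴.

T ≈ 270 K

At equilibrium, absorbed power = emitted power.
Absorbing cross-section = πr² = 4.778×10⁹ m²; emitting surface = 4πr² = 1.911×10¹⁰ m² (ratio 4).
(1−a)S·A_cross = εσ·A_surf·T⁴  ⇒  T⁴ = (1−a)S/(4σ).
T⁴ = 0.880·1370/(4·5.67×10⁻⁸) = 5.316×10⁹ K⁴.
T = (5.316×10⁹)^(1/4).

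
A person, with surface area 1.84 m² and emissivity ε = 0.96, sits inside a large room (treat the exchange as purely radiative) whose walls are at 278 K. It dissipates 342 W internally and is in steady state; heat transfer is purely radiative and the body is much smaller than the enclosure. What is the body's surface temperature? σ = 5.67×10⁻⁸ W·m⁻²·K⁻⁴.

For a small grey body in a large enclosure, net radiated power = εσA(T⁴ − T_w⁴).
Steady state: P = εσA(T⁴ − T_w⁴) with A = 1.84 m².
T⁴ = P/(εσA) + T_w⁴ = 342/(0.96·5.67×10⁻⁸·1.840) + (278)⁴
    = 3.415×10⁹ + 5.973×10⁹ = 9.388×10⁹ K⁴.

T ≈ 311 K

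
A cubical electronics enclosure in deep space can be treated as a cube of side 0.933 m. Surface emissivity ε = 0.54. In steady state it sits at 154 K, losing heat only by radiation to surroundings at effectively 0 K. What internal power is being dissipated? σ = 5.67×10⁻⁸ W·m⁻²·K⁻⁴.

Steady state: P = εσA T⁴.
A = 6L² = 5.223 m²; T⁴ = (154)⁴ = 5.624×10⁸ K⁴.
P = 0.54 × 5.67×10⁻⁸ × 5.223 × 5.624×10⁸.

P ≈ 89.9 W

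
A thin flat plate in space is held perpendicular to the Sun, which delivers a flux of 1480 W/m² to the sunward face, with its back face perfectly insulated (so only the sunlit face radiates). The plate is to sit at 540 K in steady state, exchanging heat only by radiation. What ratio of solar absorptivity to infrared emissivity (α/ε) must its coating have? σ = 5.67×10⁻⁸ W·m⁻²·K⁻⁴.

α/ε ≈ 3.26

Balance: αS·A = εσ·1A·T⁴ ⇒ α/ε = σT⁴/S.
α/ε = 5.67×10⁻⁸·(540)⁴/1480 = 5.67×10⁻⁸·8.503×10¹⁰/1480.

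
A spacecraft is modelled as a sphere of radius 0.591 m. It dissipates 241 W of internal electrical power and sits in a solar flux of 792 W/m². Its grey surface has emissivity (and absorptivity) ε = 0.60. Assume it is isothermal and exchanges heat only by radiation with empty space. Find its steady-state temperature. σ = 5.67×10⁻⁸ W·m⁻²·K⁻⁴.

At steady state, absorbed solar power + internal power = radiated power.
Absorbed: α·S·A_cross = 0.60·792·1.097 = 521.4 W (cross-section πr²).
Total input = 521.4 + 241 = 762.4 W.
Radiated: εσ·A_surf·T⁴ with A_surf = 4πr² = 4.389 m².
T⁴ = 762.4/(0.60·5.67×10⁻⁸·4.389) = 5.106×10⁹ K⁴.

T ≈ 267 K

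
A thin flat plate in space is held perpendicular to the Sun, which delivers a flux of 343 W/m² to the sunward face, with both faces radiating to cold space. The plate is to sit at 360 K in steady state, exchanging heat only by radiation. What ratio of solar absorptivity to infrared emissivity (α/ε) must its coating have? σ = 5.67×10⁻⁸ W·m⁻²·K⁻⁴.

Balance: αS·A = εσ·2A·T⁴ ⇒ α/ε = 2σT⁴/S.
α/ε = 2·5.67×10⁻⁸·(360)⁴/343 = 2·5.67×10⁻⁸·1.680×10¹⁰/343.

α/ε ≈ 5.55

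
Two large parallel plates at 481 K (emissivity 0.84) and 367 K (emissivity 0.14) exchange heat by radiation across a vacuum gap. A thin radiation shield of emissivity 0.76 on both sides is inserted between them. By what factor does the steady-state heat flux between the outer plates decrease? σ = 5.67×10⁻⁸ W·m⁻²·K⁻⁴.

factor ≈ 1.22

Without shield: q₀ = σΔ(T⁴)/(1/ε₁+1/ε₂−1) with denominator 7.333.
With shield the two gaps are in series; the resistances add: (1/ε₁+1/ε_s−1)+(1/ε_s+1/ε₂−1) = 1.506+7.459 = 8.965.
Heat-flux ratio q₀/q = 8.965/7.333.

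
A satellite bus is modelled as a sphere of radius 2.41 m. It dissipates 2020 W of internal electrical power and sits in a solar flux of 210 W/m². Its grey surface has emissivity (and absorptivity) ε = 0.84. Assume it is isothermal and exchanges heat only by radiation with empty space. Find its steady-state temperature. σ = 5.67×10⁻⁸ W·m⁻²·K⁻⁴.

T ≈ 197 K

At steady state, absorbed solar power + internal power = radiated power.
Absorbed: α·S·A_cross = 0.84·210·18.25 = 3219 W (cross-section πr²).
Total input = 3219 + 2020 = 5239 W.
Radiated: εσ·A_surf·T⁴ with A_surf = 4πr² = 72.99 m².
T⁴ = 5239/(0.84·5.67×10⁻⁸·72.99) = 1.507×10⁹ K⁴.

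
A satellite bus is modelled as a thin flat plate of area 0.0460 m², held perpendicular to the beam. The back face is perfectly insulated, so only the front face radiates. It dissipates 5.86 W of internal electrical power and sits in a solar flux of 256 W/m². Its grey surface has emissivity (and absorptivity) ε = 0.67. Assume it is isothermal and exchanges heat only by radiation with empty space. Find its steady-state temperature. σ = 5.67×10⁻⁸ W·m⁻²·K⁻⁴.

T ≈ 298 K

At steady state, absorbed solar power + internal power = radiated power.
Absorbed: α·S·A_cross = 0.67·256·0.04600 = 7.890 W (cross-section A).
Total input = 7.890 + 5.86 = 13.75 W.
Radiated: εσ·A_surf·T⁴ with A_surf = A = 0.04600 m².
T⁴ = 13.75/(0.67·5.67×10⁻⁸·0.04600) = 7.868×10⁹ K⁴.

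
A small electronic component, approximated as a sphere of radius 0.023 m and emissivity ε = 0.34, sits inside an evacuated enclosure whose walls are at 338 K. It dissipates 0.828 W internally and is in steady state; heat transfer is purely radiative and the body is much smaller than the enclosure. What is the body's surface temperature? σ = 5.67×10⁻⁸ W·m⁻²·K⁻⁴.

For a small grey body in a large enclosure, net radiated power = εσA(T⁴ − T_w⁴).
Steady state: P = εσA(T⁴ − T_w⁴) with A = 4πr² = 0.006648 m².
T⁴ = P/(εσA) + T_w⁴ = 0.828/(0.34·5.67×10⁻⁸·0.006648) + (338)⁴
    = 6.461×10⁹ + 1.305×10¹⁰ = 1.951×10¹⁰ K⁴.

T ≈ 374 K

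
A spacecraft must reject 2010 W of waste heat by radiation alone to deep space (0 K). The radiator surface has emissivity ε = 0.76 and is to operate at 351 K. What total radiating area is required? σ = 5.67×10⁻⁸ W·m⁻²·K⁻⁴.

P = εσA T⁴ ⇒ A = P/(εσT⁴).
T⁴ = 1.518×10¹⁰ K⁴.
A = 2010/(0.76 × 5.67×10⁻⁸ × 1.518×10¹⁰).

A ≈ 3.07 m²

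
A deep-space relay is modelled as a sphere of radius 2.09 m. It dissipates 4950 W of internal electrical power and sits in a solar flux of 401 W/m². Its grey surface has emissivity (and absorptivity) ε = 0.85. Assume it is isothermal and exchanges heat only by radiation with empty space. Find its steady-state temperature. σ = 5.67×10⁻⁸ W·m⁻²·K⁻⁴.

T ≈ 246 K

At steady state, absorbed solar power + internal power = radiated power.
Absorbed: α·S·A_cross = 0.85·401·13.72 = 4677 W (cross-section πr²).
Total input = 4677 + 4950 = 9627 W.
Radiated: εσ·A_surf·T⁴ with A_surf = 4πr² = 54.89 m².
T⁴ = 9627/(0.85·5.67×10⁻⁸·54.89) = 3.639×10⁹ K⁴.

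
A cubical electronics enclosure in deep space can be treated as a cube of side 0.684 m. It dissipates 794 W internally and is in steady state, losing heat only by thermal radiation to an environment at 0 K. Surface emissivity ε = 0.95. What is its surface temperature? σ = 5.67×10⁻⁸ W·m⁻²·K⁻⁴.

Steady state: internal power = radiated power, P = εσA T⁴.
Radiating area A = 6L² = 2.807 m².
T⁴ = P/(εσA) = 794/(0.95·5.67×10⁻⁸·2.807) = 5.251×10⁹ K⁴.
T = (5.251×10⁹)^(1/4).

T ≈ 269 K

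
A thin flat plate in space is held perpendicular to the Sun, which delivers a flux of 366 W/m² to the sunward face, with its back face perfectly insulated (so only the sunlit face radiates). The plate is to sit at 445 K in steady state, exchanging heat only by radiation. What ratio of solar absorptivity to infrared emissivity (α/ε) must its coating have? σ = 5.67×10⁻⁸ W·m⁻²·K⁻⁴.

Balance: αS·A = εσ·1A·T⁴ ⇒ α/ε = σT⁴/S.
α/ε = 5.67×10⁻⁸·(445)⁴/366 = 5.67×10⁻⁸·3.921×10¹⁰/366.

α/ε ≈ 6.07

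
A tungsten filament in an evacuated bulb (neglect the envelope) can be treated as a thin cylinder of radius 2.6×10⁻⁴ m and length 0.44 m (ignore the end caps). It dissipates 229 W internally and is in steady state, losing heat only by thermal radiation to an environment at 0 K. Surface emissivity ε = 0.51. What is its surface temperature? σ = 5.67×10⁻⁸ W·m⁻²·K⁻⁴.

Steady state: internal power = radiated power, P = εσA T⁴.
Radiating area A = 2πrL = 7.188×10⁻⁴ m².
T⁴ = P/(εσA) = 229/(0.51·5.67×10⁻⁸·7.188×10⁻⁴) = 1.102×10¹³ K⁴.
T = (1.102×10¹³)^(1/4).

T ≈ 1820 K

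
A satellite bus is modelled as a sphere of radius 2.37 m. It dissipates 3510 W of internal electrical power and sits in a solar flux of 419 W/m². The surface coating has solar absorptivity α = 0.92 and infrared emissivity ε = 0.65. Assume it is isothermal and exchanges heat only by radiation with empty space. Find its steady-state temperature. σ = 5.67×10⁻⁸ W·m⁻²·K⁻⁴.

At steady state, absorbed solar power + internal power = radiated power.
Absorbed: α·S·A_cross = 0.92·419·17.65 = 6802 W (cross-section πr²).
Total input = 6802 + 3510 = 10310 W.
Radiated: εσ·A_surf·T⁴ with A_surf = 4πr² = 70.58 m².
T⁴ = 10310/(0.65·5.67×10⁻⁸·70.58) = 3.964×10⁹ K⁴.

T ≈ 251 K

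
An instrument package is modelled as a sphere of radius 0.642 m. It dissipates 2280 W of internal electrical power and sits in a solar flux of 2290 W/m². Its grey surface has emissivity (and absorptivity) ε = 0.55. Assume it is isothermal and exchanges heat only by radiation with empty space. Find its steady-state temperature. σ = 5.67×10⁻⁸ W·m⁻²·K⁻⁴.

T ≈ 394 K

At steady state, absorbed solar power + internal power = radiated power.
Absorbed: α·S·A_cross = 0.55·2290·1.295 = 1631 W (cross-section πr²).
Total input = 1631 + 2280 = 3911 W.
Radiated: εσ·A_surf·T⁴ with A_surf = 4πr² = 5.179 m².
T⁴ = 3911/(0.55·5.67×10⁻⁸·5.179) = 2.421×10¹⁰ K⁴.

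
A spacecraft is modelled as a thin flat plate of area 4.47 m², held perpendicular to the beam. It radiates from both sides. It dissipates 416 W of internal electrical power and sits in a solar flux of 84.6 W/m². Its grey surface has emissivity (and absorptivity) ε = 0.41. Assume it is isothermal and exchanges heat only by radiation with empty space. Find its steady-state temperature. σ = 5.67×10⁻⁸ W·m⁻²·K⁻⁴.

At steady state, absorbed solar power + internal power = radiated power.
Absorbed: α·S·A_cross = 0.41·84.6·4.470 = 155.0 W (cross-section A).
Total input = 155.0 + 416 = 571.0 W.
Radiated: εσ·A_surf·T⁴ with A_surf = 2A = 8.940 m².
T⁴ = 571.0/(0.41·5.67×10⁻⁸·8.940) = 2.748×10⁹ K⁴.

T ≈ 229 K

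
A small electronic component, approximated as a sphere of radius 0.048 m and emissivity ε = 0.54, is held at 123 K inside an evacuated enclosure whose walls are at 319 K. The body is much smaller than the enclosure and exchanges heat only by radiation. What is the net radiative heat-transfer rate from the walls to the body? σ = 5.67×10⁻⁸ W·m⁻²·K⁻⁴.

For a small grey body in a large enclosure: P_net = εσA(T_body⁴ − T_wall⁴).
A = 4πr² = 0.02895 m²; T_body⁴ − T_wall⁴ = 2.289×10⁸ − 1.036×10¹⁰ = -1.013×10¹⁰ K⁴.
|P_net| = 0.54·5.67×10⁻⁸·0.02895·1.013×10¹⁰.

P_net ≈ 8.98 W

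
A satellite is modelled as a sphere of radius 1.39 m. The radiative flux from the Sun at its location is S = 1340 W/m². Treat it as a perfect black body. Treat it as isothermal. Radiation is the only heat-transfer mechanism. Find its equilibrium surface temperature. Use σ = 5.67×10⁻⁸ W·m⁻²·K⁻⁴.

At equilibrium, absorbed power = emitted power.
Absorbing cross-section = πr² = 6.070 m²; emitting surface = 4πr² = 24.28 m² (ratio 4).
S·A_cross = εσ·A_surf·T⁴  ⇒  T⁴ = S/(4σ).
T⁴ = 1.00·1340/(4·5.67×10⁻⁸) = 5.908×10⁹ K⁴.
T = (5.908×10⁹)^(1/4).

T ≈ 277 K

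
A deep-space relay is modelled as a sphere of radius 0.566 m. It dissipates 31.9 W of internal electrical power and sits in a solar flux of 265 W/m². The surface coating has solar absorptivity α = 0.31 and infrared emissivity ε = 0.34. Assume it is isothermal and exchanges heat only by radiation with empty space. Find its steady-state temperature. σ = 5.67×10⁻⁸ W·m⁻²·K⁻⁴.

At steady state, absorbed solar power + internal power = radiated power.
Absorbed: α·S·A_cross = 0.31·265·1.006 = 82.68 W (cross-section πr²).
Total input = 82.68 + 31.9 = 114.6 W.
Radiated: εσ·A_surf·T⁴ with A_surf = 4πr² = 4.026 m².
T⁴ = 114.6/(0.34·5.67×10⁻⁸·4.026) = 1.476×10⁹ K⁴.

T ≈ 196 K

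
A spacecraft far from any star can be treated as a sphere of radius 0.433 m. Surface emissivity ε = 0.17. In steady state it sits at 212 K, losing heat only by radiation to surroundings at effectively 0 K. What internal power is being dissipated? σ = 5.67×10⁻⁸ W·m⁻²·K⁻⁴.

P ≈ 45.9 W

Steady state: P = εσA T⁴.
A = 4πr² = 2.356 m²; T⁴ = (212)⁴ = 2.020×10⁹ K⁴.
P = 0.17 × 5.67×10⁻⁸ × 2.356 × 2.020×10⁹.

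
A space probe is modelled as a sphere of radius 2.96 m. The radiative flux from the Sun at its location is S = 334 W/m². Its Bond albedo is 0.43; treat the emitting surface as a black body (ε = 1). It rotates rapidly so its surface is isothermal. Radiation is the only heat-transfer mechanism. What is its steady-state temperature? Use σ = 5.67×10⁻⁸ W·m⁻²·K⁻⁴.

At equilibrium, absorbed power = emitted power.
Absorbing cross-section = πr² = 27.53 m²; emitting surface = 4πr² = 110.1 m² (ratio 4).
(1−a)S·A_cross = εσ·A_surf·T⁴  ⇒  T⁴ = (1−a)S/(4σ).
T⁴ = 0.570·334/(4·5.67×10⁻⁸) = 8.394×10⁸ K⁴.
T = (8.394×10⁸)^(1/4).

T ≈ 170 K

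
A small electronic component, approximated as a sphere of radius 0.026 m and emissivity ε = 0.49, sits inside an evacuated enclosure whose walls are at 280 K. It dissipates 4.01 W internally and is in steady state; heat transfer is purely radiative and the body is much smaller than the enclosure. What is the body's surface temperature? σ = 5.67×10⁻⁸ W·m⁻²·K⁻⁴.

For a small grey body in a large enclosure, net radiated power = εσA(T⁴ − T_w⁴).
Steady state: P = εσA(T⁴ − T_w⁴) with A = 4πr² = 0.008495 m².
T⁴ = P/(εσA) + T_w⁴ = 4.01/(0.49·5.67×10⁻⁸·0.008495) + (280)⁴
    = 1.699×10¹⁰ + 6.147×10⁹ = 2.314×10¹⁰ K⁴.

T ≈ 390 K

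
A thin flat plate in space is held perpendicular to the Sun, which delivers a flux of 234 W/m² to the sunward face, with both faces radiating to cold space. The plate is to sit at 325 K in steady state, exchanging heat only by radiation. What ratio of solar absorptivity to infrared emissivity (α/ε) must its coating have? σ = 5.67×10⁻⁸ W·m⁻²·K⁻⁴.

α/ε ≈ 5.41

Balance: αS·A = εσ·2A·T⁴ ⇒ α/ε = 2σT⁴/S.
α/ε = 2·5.67×10⁻⁸·(325)⁴/234 = 2·5.67×10⁻⁸·1.116×10¹⁰/234.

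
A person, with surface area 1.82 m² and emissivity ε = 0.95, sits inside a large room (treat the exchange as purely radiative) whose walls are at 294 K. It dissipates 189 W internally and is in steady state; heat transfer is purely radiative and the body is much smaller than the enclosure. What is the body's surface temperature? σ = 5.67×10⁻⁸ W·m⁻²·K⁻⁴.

For a small grey body in a large enclosure, net radiated power = εσA(T⁴ − T_w⁴).
Steady state: P = εσA(T⁴ − T_w⁴) with A = 1.82 m².
T⁴ = P/(εσA) + T_w⁴ = 189/(0.95·5.67×10⁻⁸·1.820) + (294)⁴
    = 1.928×10⁹ + 7.471×10⁹ = 9.399×10⁹ K⁴.

T ≈ 311 K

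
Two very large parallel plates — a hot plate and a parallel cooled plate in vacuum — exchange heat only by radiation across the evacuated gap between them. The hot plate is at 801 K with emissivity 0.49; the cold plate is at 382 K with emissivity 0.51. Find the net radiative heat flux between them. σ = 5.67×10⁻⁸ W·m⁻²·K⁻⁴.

For two infinite grey parallel plates, q = σ(T₁⁴ − T₂⁴)/(1/ε₁ + 1/ε₂ − 1).
T₁⁴ − T₂⁴ = 4.117×10¹¹ − 2.129×10¹⁰ = 3.904×10¹¹ K⁴.
1/ε₁ + 1/ε₂ − 1 = 2.041 + 1.961 − 1 = 3.002.
q = 5.67×10⁻⁸ × 3.904×10¹¹ / 3.002.

q ≈ 7370 W/m²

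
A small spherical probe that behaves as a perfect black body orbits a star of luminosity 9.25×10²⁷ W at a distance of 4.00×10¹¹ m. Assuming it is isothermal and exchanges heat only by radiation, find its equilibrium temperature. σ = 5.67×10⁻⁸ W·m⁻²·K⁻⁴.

T ≈ 377 K

First find the stellar flux at distance d: S = L/(4πd²) = 9.25×10²⁷/(4π·(4.00×10¹¹)²) = 4601 W/m².
For an isothermal sphere, absorbed (1−a)S·πr² = emitted σ·4πr²·T⁴, so T⁴ = (1−a)S/(4σ).
T⁴ = 1.00·4601/(4·5.67×10⁻⁸) = 2.028×10¹⁰ K⁴.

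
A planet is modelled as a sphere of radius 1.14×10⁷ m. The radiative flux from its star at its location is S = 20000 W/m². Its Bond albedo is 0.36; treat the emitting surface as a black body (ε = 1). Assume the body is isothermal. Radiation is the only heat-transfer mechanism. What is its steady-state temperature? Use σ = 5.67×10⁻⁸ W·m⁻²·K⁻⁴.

At equilibrium, absorbed power = emitted power.
Absorbing cross-section = πr² = 4.083×10¹⁴ m²; emitting surface = 4πr² = 1.633×10¹⁵ m² (ratio 4).
(1−a)S·A_cross = εσ·A_surf·T⁴  ⇒  T⁴ = (1−a)S/(4σ).
T⁴ = 0.640·20000/(4·5.67×10⁻⁸) = 5.644×10¹⁰ K⁴.
T = (5.644×10¹⁰)^(1/4).

T ≈ 487 K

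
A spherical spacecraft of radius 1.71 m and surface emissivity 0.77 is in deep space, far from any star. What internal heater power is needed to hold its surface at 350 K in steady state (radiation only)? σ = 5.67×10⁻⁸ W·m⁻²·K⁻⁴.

P ≈ 24100 W

P = εσ·4πr²·T⁴.
4πr² = 36.75 m²; T⁴ = 1.501×10¹⁰ K⁴.
P = 0.77·5.67×10⁻⁸·36.75·1.501×10¹⁰.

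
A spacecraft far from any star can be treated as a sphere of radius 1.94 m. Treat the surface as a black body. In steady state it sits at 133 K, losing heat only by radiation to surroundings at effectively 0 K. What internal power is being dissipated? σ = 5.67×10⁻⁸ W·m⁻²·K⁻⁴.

Steady state: P = εσA T⁴.
A = 4πr² = 47.29 m²; T⁴ = (133)⁴ = 3.129×10⁸ K⁴.
P = 1.0 × 5.67×10⁻⁸ × 47.29 × 3.129×10⁸.

P ≈ 839 W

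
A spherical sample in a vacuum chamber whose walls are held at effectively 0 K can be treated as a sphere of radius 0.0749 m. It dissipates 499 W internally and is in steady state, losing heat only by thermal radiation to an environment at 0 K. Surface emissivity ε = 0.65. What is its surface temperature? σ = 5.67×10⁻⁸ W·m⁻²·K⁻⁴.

T ≈ 662 K

Steady state: internal power = radiated power, P = εσA T⁴.
Radiating area A = 4πr² = 0.07050 m².
T⁴ = P/(εσA) = 499/(0.65·5.67×10⁻⁸·0.07050) = 1.921×10¹¹ K⁴.
T = (1.921×10¹¹)^(1/4).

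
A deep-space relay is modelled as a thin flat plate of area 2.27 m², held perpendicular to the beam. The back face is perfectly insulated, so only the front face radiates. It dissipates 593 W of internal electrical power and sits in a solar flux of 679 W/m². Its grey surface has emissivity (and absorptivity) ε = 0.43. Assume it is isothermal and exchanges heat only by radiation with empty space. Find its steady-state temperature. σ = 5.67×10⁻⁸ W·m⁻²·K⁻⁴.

T ≈ 388 K

At steady state, absorbed solar power + internal power = radiated power.
Absorbed: α·S·A_cross = 0.43·679·2.270 = 662.8 W (cross-section A).
Total input = 662.8 + 593 = 1256 W.
Radiated: εσ·A_surf·T⁴ with A_surf = A = 2.270 m².
T⁴ = 1256/(0.43·5.67×10⁻⁸·2.270) = 2.269×10¹⁰ K⁴.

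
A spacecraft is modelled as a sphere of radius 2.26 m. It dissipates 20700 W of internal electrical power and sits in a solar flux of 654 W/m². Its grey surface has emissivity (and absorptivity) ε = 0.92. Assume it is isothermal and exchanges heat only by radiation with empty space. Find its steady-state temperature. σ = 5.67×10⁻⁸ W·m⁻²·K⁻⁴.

T ≈ 309 K

At steady state, absorbed solar power + internal power = radiated power.
Absorbed: α·S·A_cross = 0.92·654·16.05 = 9655 W (cross-section πr²).
Total input = 9655 + 20700 = 30350 W.
Radiated: εσ·A_surf·T⁴ with A_surf = 4πr² = 64.18 m².
T⁴ = 30350/(0.92·5.67×10⁻⁸·64.18) = 9.066×10⁹ K⁴.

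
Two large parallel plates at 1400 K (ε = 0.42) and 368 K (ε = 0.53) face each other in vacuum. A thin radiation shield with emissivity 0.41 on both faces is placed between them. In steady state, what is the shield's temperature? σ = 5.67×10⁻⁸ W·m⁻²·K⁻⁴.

T_s ≈ 1160 K

In steady state the net flux on the hot side equals that on the cold side.
σ(T₁⁴−T_s⁴)/D₁ = σ(T_s⁴−T₂⁴)/D₂, with D₁ = 1/ε₁+1/ε_s−1 = 3.820, D₂ = 1/ε_s+1/ε₂−1 = 3.326.
Solve for T_s⁴: T_s⁴ = (D₂·T₁⁴ + D₁·T₂⁴)/(D₁+D₂) = 1.798×10¹² K⁴.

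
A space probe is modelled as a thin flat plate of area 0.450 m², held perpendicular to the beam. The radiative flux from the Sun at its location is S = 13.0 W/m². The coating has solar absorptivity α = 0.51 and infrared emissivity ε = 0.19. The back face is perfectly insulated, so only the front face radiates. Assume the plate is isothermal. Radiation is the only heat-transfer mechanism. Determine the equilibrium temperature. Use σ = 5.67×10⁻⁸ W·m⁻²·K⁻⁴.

T ≈ 158 K

At equilibrium, absorbed power = emitted power.
Absorbing cross-section = A = 0.4500 m²; emitting surface = A = 0.4500 m² (ratio 1).
αS·A_cross = εσ·A_surf·T⁴  ⇒  T⁴ = αS/(ε·1σ).
T⁴ = 0.510·13.0/(0.19·1·5.67×10⁻⁸) = 6.154×10⁸ K⁴.
T = (6.154×10⁸)^(1/4).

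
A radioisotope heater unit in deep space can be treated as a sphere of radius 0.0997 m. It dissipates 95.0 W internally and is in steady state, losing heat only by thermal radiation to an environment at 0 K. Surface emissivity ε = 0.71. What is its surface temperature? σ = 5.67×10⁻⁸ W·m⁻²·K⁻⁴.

T ≈ 371 K

Steady state: internal power = radiated power, P = εσA T⁴.
Radiating area A = 4πr² = 0.1249 m².
T⁴ = P/(εσA) = 95.0/(0.71·5.67×10⁻⁸·0.1249) = 1.889×10¹⁰ K⁴.
T = (1.889×10¹⁰)^(1/4).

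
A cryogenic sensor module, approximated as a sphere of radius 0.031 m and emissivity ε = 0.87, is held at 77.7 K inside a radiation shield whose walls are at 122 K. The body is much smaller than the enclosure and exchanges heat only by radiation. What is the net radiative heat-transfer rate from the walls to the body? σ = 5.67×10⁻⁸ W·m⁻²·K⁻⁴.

P_net ≈ 0.110 W

For a small grey body in a large enclosure: P_net = εσA(T_body⁴ − T_wall⁴).
A = 4πr² = 0.01208 m²; T_body⁴ − T_wall⁴ = 3.645×10⁷ − 2.215×10⁸ = -1.851×10⁸ K⁴.
|P_net| = 0.87·5.67×10⁻⁸·0.01208·1.851×10⁸.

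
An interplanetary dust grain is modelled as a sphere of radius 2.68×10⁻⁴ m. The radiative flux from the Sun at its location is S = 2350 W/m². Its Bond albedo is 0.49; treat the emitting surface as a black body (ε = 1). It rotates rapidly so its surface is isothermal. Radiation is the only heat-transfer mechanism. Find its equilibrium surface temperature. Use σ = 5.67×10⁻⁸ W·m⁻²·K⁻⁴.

At equilibrium, absorbed power = emitted power.
Absorbing cross-section = πr² = 2.256×10⁻⁷ m²; emitting surface = 4πr² = 9.026×10⁻⁷ m² (ratio 4).
(1−a)S·A_cross = εσ·A_surf·T⁴  ⇒  T⁴ = (1−a)S/(4σ).
T⁴ = 0.510·2350/(4·5.67×10⁻⁸) = 5.284×10⁹ K⁴.
T = (5.284×10⁹)^(1/4).

T ≈ 270 K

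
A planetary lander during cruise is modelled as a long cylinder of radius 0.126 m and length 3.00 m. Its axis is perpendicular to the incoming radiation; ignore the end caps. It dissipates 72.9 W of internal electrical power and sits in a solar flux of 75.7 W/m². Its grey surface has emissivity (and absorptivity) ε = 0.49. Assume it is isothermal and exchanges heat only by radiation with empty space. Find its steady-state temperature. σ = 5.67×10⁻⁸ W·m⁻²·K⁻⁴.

At steady state, absorbed solar power + internal power = radiated power.
Absorbed: α·S·A_cross = 0.49·75.7·0.7560 = 28.04 W (cross-section 2rL).
Total input = 28.04 + 72.9 = 100.9 W.
Radiated: εσ·A_surf·T⁴ with A_surf = 2πrL = 2.375 m².
T⁴ = 100.9/(0.49·5.67×10⁻⁸·2.375) = 1.530×10⁹ K⁴.

T ≈ 198 K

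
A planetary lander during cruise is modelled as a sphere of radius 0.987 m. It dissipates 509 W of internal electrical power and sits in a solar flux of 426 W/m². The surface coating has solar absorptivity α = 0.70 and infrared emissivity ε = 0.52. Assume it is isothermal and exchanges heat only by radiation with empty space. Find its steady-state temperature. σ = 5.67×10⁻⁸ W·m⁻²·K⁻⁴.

T ≈ 251 K

At steady state, absorbed solar power + internal power = radiated power.
Absorbed: α·S·A_cross = 0.70·426·3.060 = 912.6 W (cross-section πr²).
Total input = 912.6 + 509 = 1422 W.
Radiated: εσ·A_surf·T⁴ with A_surf = 4πr² = 12.24 m².
T⁴ = 1422/(0.52·5.67×10⁻⁸·12.24) = 3.939×10⁹ K⁴.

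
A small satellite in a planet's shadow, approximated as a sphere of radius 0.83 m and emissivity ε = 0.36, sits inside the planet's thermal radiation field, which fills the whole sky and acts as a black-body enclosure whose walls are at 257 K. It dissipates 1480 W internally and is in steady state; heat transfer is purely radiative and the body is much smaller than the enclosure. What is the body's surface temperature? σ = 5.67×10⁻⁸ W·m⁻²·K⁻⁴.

T ≈ 336 K

For a small grey body in a large enclosure, net radiated power = εσA(T⁴ − T_w⁴).
Steady state: P = εσA(T⁴ − T_w⁴) with A = 4πr² = 8.657 m².
T⁴ = P/(εσA) + T_w⁴ = 1480/(0.36·5.67×10⁻⁸·8.657) + (257)⁴
    = 8.375×10⁹ + 4.362×10⁹ = 1.274×10¹⁰ K⁴.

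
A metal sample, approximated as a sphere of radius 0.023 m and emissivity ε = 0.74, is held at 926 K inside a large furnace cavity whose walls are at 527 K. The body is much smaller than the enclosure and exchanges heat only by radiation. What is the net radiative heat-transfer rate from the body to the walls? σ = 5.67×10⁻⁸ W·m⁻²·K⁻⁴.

For a small grey body in a large enclosure: P_net = εσA(T_body⁴ − T_wall⁴).
A = 4πr² = 0.006648 m²; T_body⁴ − T_wall⁴ = 7.353×10¹¹ − 7.713×10¹⁰ = 6.581×10¹¹ K⁴.
|P_net| = 0.74·5.67×10⁻⁸·0.006648·6.581×10¹¹.

P_net ≈ 184 W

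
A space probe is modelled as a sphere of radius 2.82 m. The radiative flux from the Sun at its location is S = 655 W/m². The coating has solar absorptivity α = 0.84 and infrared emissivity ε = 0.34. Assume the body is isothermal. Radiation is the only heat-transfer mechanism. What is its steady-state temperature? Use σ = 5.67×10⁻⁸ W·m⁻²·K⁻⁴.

T ≈ 291 K

At equilibrium, absorbed power = emitted power.
Absorbing cross-section = πr² = 24.98 m²; emitting surface = 4πr² = 99.93 m² (ratio 4).
αS·A_cross = εσ·A_surf·T⁴  ⇒  T⁴ = αS/(ε·4σ).
T⁴ = 0.840·655/(0.34·4·5.67×10⁻⁸) = 7.135×10⁹ K⁴.
T = (7.135×10⁹)^(1/4).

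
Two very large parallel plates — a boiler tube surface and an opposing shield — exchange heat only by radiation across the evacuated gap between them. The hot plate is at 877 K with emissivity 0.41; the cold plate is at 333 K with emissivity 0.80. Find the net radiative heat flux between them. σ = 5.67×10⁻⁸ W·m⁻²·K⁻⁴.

q ≈ 12200 W/m²

For two infinite grey parallel plates, q = σ(T₁⁴ − T₂⁴)/(1/ε₁ + 1/ε₂ − 1).
T₁⁴ − T₂⁴ = 5.916×10¹¹ − 1.230×10¹⁰ = 5.793×10¹¹ K⁴.
1/ε₁ + 1/ε₂ − 1 = 2.439 + 1.250 − 1 = 2.689.
q = 5.67×10⁻⁸ × 5.793×10¹¹ / 2.689.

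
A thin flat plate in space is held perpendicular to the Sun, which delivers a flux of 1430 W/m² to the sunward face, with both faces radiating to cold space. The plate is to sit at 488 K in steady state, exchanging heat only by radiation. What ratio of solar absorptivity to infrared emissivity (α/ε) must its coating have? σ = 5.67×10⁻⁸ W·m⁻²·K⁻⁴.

α/ε ≈ 4.50

Balance: αS·A = εσ·2A·T⁴ ⇒ α/ε = 2σT⁴/S.
α/ε = 2·5.67×10⁻⁸·(488)⁴/1430 = 2·5.67×10⁻⁸·5.671×10¹⁰/1430.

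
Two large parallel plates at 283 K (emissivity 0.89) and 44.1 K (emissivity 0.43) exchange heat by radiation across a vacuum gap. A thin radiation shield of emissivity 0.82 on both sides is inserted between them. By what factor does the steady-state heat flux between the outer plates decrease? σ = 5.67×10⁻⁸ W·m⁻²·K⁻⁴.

Without shield: q₀ = σΔ(T⁴)/(1/ε₁+1/ε₂−1) with denominator 2.449.
With shield the two gaps are in series; the resistances add: (1/ε₁+1/ε_s−1)+(1/ε_s+1/ε₂−1) = 1.343+2.545 = 3.888.
Heat-flux ratio q₀/q = 3.888/2.449.

factor ≈ 1.59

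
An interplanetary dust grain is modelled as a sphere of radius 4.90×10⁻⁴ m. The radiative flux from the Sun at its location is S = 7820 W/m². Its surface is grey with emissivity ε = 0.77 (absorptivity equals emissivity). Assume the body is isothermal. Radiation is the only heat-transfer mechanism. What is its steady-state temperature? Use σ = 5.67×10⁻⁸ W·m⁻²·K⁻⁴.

At equilibrium, absorbed power = emitted power.
Absorbing cross-section = πr² = 7.543×10⁻⁷ m²; emitting surface = 4πr² = 3.017×10⁻⁶ m² (ratio 4).
εS·A_cross = εσ·A_surf·T⁴  ⇒  T⁴ = S/(4σ)   (ε cancels).
T⁴ = 7820/(4·5.67×10⁻⁸) = 3.448×10¹⁰ K⁴.
T = (3.448×10¹⁰)^(1/4).

T ≈ 431 K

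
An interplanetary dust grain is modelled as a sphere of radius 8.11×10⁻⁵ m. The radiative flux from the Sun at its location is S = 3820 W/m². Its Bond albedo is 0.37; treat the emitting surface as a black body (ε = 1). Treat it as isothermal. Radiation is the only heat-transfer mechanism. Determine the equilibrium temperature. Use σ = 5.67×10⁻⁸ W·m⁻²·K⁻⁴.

T ≈ 321 K

At equilibrium, absorbed power = emitted power.
Absorbing cross-section = πr² = 2.066×10⁻⁸ m²; emitting surface = 4πr² = 8.265×10⁻⁸ m² (ratio 4).
(1−a)S·A_cross = εσ·A_surf·T⁴  ⇒  T⁴ = (1−a)S/(4σ).
T⁴ = 0.630·3820/(4·5.67×10⁻⁸) = 1.061×10¹⁰ K⁴.
T = (1.061×10¹⁰)^(1/4).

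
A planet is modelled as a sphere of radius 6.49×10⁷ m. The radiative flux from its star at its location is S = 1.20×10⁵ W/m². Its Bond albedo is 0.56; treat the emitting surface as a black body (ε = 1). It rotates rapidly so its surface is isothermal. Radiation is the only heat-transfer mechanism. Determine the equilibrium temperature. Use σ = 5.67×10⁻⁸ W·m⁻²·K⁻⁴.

T ≈ 695 K

At equilibrium, absorbed power = emitted power.
Absorbing cross-section = πr² = 1.323×10¹⁶ m²; emitting surface = 4πr² = 5.293×10¹⁶ m² (ratio 4).
(1−a)S·A_cross = εσ·A_surf·T⁴  ⇒  T⁴ = (1−a)S/(4σ).
T⁴ = 0.440·1.20×10⁵/(4·5.67×10⁻⁸) = 2.328×10¹¹ K⁴.
T = (2.328×10¹¹)^(1/4).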